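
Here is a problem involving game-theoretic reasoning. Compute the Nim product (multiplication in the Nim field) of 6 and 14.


Nim multiplication is bilinear over XOR: (u XOR v) * w = (u*w) XOR (v*w).
So we split each operand into its bit components and XOR the pairwise Nim products.
6 = 2 + 4 (as XOR of powers of 2).
14 = 2 + 4 + 8 (as XOR of powers of 2).
Using the standard Nim-product table on single bits:
  2*2 = 3,   2*4 = 8,   2*8 = 12,
  4*4 = 6,   4*8 = 11,  8*8 = 13,
and  1*x = x (identity), k*l = l*k (commutative).
Pairwise Nim products:
  2 * 2 = 3
  2 * 4 = 8
  2 * 8 = 12
  4 * 2 = 8
  4 * 4 = 6
  4 * 8 = 11
XOR them: 3 XOR 8 XOR 12 XOR 8 XOR 6 XOR 11 = 2.
Result: 6 * 14 = 2 (in Nim).

2


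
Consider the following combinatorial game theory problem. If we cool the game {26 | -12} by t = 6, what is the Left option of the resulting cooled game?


Original game: {26 | -12} (a switch {a | b} with a > b).
Cooling by t (for t below the temperature (a - b)/2 = 19) taxes each move by t: {a | b} cooled by t is {a - t | b + t}.
Cooling amount: t = 6
Cooled Left option: 26 - 6 = 20
Cooled Right option: -12 + 6 = -6
Cooled game: {20 | -6}
Left option = 20

20


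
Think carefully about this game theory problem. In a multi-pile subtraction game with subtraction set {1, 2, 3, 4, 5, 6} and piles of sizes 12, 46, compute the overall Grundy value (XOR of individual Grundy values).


Subtraction set: {1, 2, 3, 4, 5, 6}
For this subtraction set, G(n) = n mod 7 (period = max + 1 = 7).
Pile 1 (size 12): G(12) = 12 mod 7 = 5
Pile 2 (size 46): G(46) = 46 mod 7 = 4
Total Grundy value = XOR of all: 5 XOR 4 = 1

1


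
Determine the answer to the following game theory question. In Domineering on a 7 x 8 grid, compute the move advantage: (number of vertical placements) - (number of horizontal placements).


Board is 7 x 8 (rows x cols).
Left (vertical) placements: (rows-1) * cols = 6 * 8 = 48
Right (horizontal) placements: rows * (cols-1) = 7 * 7 = 49
Advantage = Left - Right = 48 - 49 = -1

-1


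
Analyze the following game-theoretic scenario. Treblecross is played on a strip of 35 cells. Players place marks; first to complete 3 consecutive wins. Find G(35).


Treblecross: place X on empty cells; 3-in-a-row wins.
Playing within two cells of an existing X lets the opponent win at once, so sensible play treats the cells i-2..i+2 around each X as dead. The player left with no safe cell loses, so this is a normal-play take-away game on strips of safe cells.
Placing X at cell i (0-indexed) of a strip of k safe cells leaves independent strips of sizes max(0, i-2) and max(0, k-i-3). Hence G(k) = mex{ G(max(0,i-2)) XOR G(max(0,k-i-3)) : 0 <= i < k }, with G(0) = 0.
G(1): splits (0,0):0^0=0 -> mex({0}) = 1
G(2): splits (0,0):0^0=0 -> mex({0}) = 1
G(3): splits (0,0):0^0=0 -> mex({0}) = 1
G(4): splits (0,1):0^1=1 (0,0):0^0=0 -> mex({0, 1}) = 2
G(5): splits (0,2):0^1=1 (0,1):0^1=1 (0,0):0^0=0 -> mex({0, 1}) = 2
G(6) = mex({1}) = 0
G(7) = mex({0, 1, 2}) = 3
G(8) = mex({0, 1, 2}) = 3
G(9) = mex({0, 2}) = 1
G(10) = mex({0, 2, 3}) = 1
G(11) = mex({0, 3}) = 1
G(12) = mex({1, 3}) = 0
G(13) = mex({0, 1, 2, 3}) = 4
G(14) = mex({0, 1, 2}) = 3
G(15) = mex({0, 1, 2}) = 3
G(16) = mex({0, 1, 2, 4}) = 3
G(17) = mex({0, 1, 3, 4}) = 2
G(18) = mex({0, 1, 3, 4}) = 2
G(19) = mex({0, 1, 3, 5}) = 2
G(20) = mex({0, 1, 2, 3, 5}) = 4
G(21) = mex({0, 1, 2, 3, 5}) = 4
G(22) = mex({1, 2, 6}) = 0
G(23) = mex({0, 1, 2, 3, 4, 6}) = 5
G(24) = mex({0, 1, 2, 3, 4}) = 5
G(25) = mex({0, 1, 3, 4, 7}) = 2
G(26) = mex({0, 1, 3, 4, 5, 7}) = 2
G(27) = mex({0, 1, 3, 5}) = 2
G(28) = mex({0, 1, 2, 5}) = 3
G(29) = mex({0, 1, 2, 4, 5, 6}) = 3
G(30) = mex({1, 2, 4, 6}) = 0
G(31) = mex({0, 1, 2, 3, 4, 6}) = 5
G(32) = mex({1, 2, 3, 4, 7}) = 0
G(33) = mex({0, 3, 7}) = 1
G(34) = mex({0, 2, 3, 5, 7}) = 1
G(35) = mex({0, 2, 3, 5, 6}) = 1
Therefore G(35) = 1.

1


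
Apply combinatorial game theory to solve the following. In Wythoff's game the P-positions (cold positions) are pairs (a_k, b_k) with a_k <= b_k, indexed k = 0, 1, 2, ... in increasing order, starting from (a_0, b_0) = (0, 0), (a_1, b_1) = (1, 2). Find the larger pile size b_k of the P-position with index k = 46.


By Wythoff's theorem, a_k = floor(k * phi) and b_k = floor(k * phi^2) = a_k + k, where phi = (1 + sqrt(5))/2 is the golden ratio.
phi = (1 + sqrt(5))/2 = 1.618034
phi^2 = phi + 1 = 2.618034
k = 46
k * phi^2 = 46 * 2.618034 = 120.429563
b_46 = floor(k * phi^2) = 120 (check: a_46 + k = 74 + 46 = 120)

120


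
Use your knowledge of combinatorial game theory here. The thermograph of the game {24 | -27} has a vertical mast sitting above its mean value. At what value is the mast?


Game = {24 | -27}, a switch {a | b} with numbers a > b.
Its thermograph has left wall a - t and right wall b + t, which meet at t = (a - b)/2, where both equal (a + b)/2. So the mast (mean value) is at (a + b)/2.
Mean = (24 + (-27))/2 = -3/2 = -3/2

-3/2


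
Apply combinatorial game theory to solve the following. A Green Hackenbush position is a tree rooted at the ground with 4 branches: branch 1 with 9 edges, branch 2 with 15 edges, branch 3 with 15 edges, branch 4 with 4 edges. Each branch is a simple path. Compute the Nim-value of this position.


The tree has 4 branches from the ground vertex.
In Green Hackenbush, the Nim-value of a simple path of length k is k.
Branch 1: length 9, Nim-value = 9
Branch 2: length 15, Nim-value = 15
Branch 3: length 15, Nim-value = 15
Branch 4: length 4, Nim-value = 4
Total Nim-value = XOR of all branch values:
0 XOR 9 = 9
9 XOR 15 = 6
6 XOR 15 = 9
9 XOR 4 = 13
Nim-value of the tree = 13

13


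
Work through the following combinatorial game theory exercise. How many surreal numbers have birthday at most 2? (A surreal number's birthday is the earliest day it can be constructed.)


Day 0: {|} = 0 is born. Count = 1.
Day n: the number of surreal numbers born by day n is 2^(n+1) - 1.
By day 0: 2^1 - 1 = 1
By day 1: 2^2 - 1 = 3
By day 2: 2^3 - 1 = 7
By day 2: 7 surreal numbers.

7


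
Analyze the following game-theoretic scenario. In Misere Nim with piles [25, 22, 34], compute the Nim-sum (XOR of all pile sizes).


We need the XOR (exclusive or) of all pile sizes.
After XOR-ing pile 1 (size 25): 0 XOR 25 = 25
After XOR-ing pile 2 (size 22): 25 XOR 22 = 15
After XOR-ing pile 3 (size 34): 15 XOR 34 = 45
The Nim-value of this position is 45.

45


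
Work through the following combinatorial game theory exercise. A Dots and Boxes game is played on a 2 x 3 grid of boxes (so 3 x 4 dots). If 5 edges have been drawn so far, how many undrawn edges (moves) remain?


Grid: 2 x 3 boxes, i.e. 3 rows and 4 columns of dots.
Horizontal edges: (rows + 1) * cols = 3 * 3 = 9
Vertical edges: rows * (cols + 1) = 2 * 4 = 8
Total edges: 9 + 8 = 17
Edges drawn: 5
Remaining: 17 - 5 = 12

12


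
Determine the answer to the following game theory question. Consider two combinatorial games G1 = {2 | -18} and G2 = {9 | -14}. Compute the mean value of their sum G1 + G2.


G1 = {2 | -18}, G2 = {9 | -14}
Each is a switch {a | b} with numbers a > b; its mean value is (a + b)/2, and mean value is additive over game sums: m(G1 + G2) = m(G1) + m(G2).
Mean of G1 = (2 + (-18))/2 = -16/2 = -8
Mean of G2 = (9 + (-14))/2 = -5/2 = -5/2
Mean of G1 + G2 = -8 + -5/2 = -21/2

-21/2


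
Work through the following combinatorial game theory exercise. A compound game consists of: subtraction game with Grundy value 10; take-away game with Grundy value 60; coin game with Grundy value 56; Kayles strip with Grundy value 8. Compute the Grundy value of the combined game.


By the Sprague-Grundy theorem, the Grundy value of a sum of games is the XOR of individual Grundy values.
subtraction game: Grundy value = 10. Running XOR: 0 XOR 10 = 10
take-away game: Grundy value = 60. Running XOR: 10 XOR 60 = 54
coin game: Grundy value = 56. Running XOR: 54 XOR 56 = 14
Kayles strip: Grundy value = 8. Running XOR: 14 XOR 8 = 6
The combined Grundy value is 6.

6


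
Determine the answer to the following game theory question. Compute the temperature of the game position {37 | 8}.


The game is {37 | 8}, a switch {a | b} with numbers a > b.
Cooling {a | b} by t gives {a - t | b + t}, which stops being hot when a - t = b + t, i.e. at t = (a - b)/2. So the temperature of a switch is (a - b)/2.
Temperature = (Left option - Right option) / 2
= (37 - (8)) / 2
= 29 / 2
= 29/2

29/2


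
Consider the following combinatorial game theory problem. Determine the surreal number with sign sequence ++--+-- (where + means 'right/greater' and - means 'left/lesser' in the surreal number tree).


Sign expansion: ++--+--
Rule: track bounds (lo, hi), initially (-inf, +inf). On '+', the current value becomes lo and we move to the simplest number in (value, hi): value + 1 if hi = +inf, otherwise the midpoint (value + hi)/2. On '-', the current value becomes hi and we move to value - 1 if lo = -inf, otherwise the midpoint (lo + value)/2.
Start at 0.
Step 1: sign = +, move right. Bounds: (0, +inf). Value = 1
Step 2: sign = +, move right. Bounds: (1, +inf). Value = 2
Step 3: sign = -, move left. Bounds: (1, 2). Value = 3/2
Step 4: sign = -, move left. Bounds: (1, 3/2). Value = 5/4
Step 5: sign = +, move right. Bounds: (5/4, 3/2). Value = 11/8
Step 6: sign = -, move left. Bounds: (5/4, 11/8). Value = 21/16
Step 7: sign = -, move left. Bounds: (5/4, 21/16). Value = 41/32
The surreal number with sign expansion ++--+-- is 41/32.

41/32


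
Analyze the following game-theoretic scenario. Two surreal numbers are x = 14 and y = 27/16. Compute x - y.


x = 14, y = 27/16
Converting to common denominator: 16
x = 224/16, y = 27/16
x - y = 14 - 27/16 = 197/16

197/16


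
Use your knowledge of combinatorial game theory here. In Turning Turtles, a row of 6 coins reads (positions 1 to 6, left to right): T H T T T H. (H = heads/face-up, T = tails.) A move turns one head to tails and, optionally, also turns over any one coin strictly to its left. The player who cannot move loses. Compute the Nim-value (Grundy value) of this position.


Coins: T H T T T H
Key fact: a single head at position k behaves exactly like a Nim heap of size k (turning it to T and optionally flipping a coin at j < k corresponds to moving the heap from k to j, or to 0), and heads combine as a disjunctive sum (two heads at the same place would cancel, matching j XOR j = 0). So the Nim-value is the XOR of the 1-indexed positions of the heads.
Face-up positions (1-indexed): [2, 6]
XOR 0 with 2: 0 XOR 2 = 2
XOR 2 with 6: 2 XOR 6 = 4
Nim-value = 4

4


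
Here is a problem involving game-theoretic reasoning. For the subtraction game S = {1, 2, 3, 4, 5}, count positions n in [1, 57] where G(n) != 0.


Subtraction set S = {1, 2, 3, 4, 5}, so G(n) = n mod 6.
G(n) = 0 when n is a multiple of 6.
Multiples of 6 in [1, 57]: 9
N-positions (nonzero Grundy) = 57 - 9 = 48

48


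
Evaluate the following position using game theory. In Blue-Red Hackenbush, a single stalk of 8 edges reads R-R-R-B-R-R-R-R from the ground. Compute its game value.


Edges (from ground): R-R-R-B-R-R-R-R
By Berlekamp's sign-expansion rule, a Blue-Red Hackenbush stalk has the value of the surreal number whose sign sequence is the edge sequence with B -> + and R -> -.
Sign sequence: ---+----
Trace the sign expansion in the surreal number tree, starting from 0:
Edge 1: R (sign -) -> bounds (-inf, 0), value = -1
Edge 2: R (sign -) -> bounds (-inf, -1), value = -2
Edge 3: R (sign -) -> bounds (-inf, -2), value = -3
Edge 4: B (sign +) -> bounds (-3, -2), value = -5/2
Edge 5: R (sign -) -> bounds (-3, -5/2), value = -11/4
Edge 6: R (sign -) -> bounds (-3, -11/4), value = -23/8
Edge 7: R (sign -) -> bounds (-3, -23/8), value = -47/16
Edge 8: R (sign -) -> bounds (-3, -47/16), value = -95/32
Game value = -95/32

-95/32


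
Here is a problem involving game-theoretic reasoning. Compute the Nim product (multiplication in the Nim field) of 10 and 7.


Nim multiplication is bilinear over XOR: (u XOR v) * w = (u*w) XOR (v*w).
So we split each operand into its bit components and XOR the pairwise Nim products.
10 = 2 + 8 (as XOR of powers of 2).
7 = 1 + 2 + 4 (as XOR of powers of 2).
Using the standard Nim-product table on single bits:
  2*2 = 3,   2*4 = 8,   2*8 = 12,
  4*4 = 6,   4*8 = 11,  8*8 = 13,
and  1*x = x (identity), k*l = l*k (commutative).
Pairwise Nim products:
  2 * 1 = 2
  2 * 2 = 3
  2 * 4 = 8
  8 * 1 = 8
  8 * 2 = 12
  8 * 4 = 11
XOR them: 2 XOR 3 XOR 8 XOR 8 XOR 12 XOR 11 = 6.
Result: 10 * 7 = 6 (in Nim).

6


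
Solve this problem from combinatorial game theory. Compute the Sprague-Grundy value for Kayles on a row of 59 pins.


Kayles: a move removes 1 or 2 adjacent pins from a contiguous row.
Removing pins from a row of k leaves two independent rows (a, b) with a + b = k - 1 (one pin) or a + b = k - 2 (two pins); an end removal gives a = 0.
By Sprague-Grundy, G(k) = mex{ G(a) XOR G(b) } over all these splits. G(0) = 0.
G(1): splits (0,0):0^0=0 -> mex({0}) = 1
G(2): splits (0,1):0^1=1 (0,0):0^0=0 -> mex({0, 1}) = 2
G(3): splits (0,2):0^2=2 (1,1):1^1=0 (0,1):0^1=1 -> mex({0, 1, 2}) = 3
G(4): splits (0,3):0^3=3 (1,2):1^2=3 (0,2):0^2=2 (1,1):1^1=0 -> mex({0, 2, 3}) = 1
G(5): splits (0,4):0^1=1 (1,3):1^3=2 (2,2):2^2=0 (0,3):0^3=3 (1,2):1^2=3 -> mex({0, 1, 2, 3}) = 4
G(6) = mex({0, 1, 2, 4}) = 3
G(7) = mex({0, 1, 3, 4, 5}) = 2
G(8) = mex({0, 2, 3, 5, 6}) = 1
G(9) = mex({0, 1, 2, 3, 6, 7}) = 4
G(10) = mex({0, 1, 3, 4, 5, 7}) = 2
G(11) = mex({0, 1, 2, 3, 4, 5}) = 6
G(12) = mex({0, 1, 2, 3, 5, 6, 7}) = 4
G(13) = mex({0, 2, 3, 4, 6, 7}) = 1
G(14) = mex({0, 1, 4, 5, 6, 7}) = 2
G(15) = mex({0, 1, 2, 3, 4, 5, 6}) = 7
G(16) = mex({0, 2, 3, 5, 6, 7}) = 1
G(17) = mex({0, 1, 2, 3, 5, 6, 7}) = 4
G(18) = mex({0, 1, 2, 4, 5, 6}) = 3
G(19) = mex({0, 1, 3, 4, 5, 7}) = 2
G(20) = mex({0, 2, 3, 4, 5, 6, 7}) = 1
G(21) = mex({0, 1, 2, 3, 5, 6, 7}) = 4
G(22) = mex({0, 1, 2, 3, 4, 5, 7}) = 6
G(23) = mex({0, 1, 2, 3, 4, 5, 6}) = 7
G(24) = mex({0, 1, 2, 3, 5, 6, 7}) = 4
G(25) = mex({0, 2, 3, 4, 6, 7}) = 1
G(26) = mex({0, 1, 3, 4, 5, 6, 7}) = 2
G(27) = mex({0, 1, 2, 3, 4, 5, 6, 7}) = 8
G(28) = mex({0, 1, 2, 3, 4, 6, 7, 8}) = 5
G(29) = mex({0, 1, 2, 3, 5, 6, 7, 8, 9}) = 4
G(30) = mex({0, 1, 2, 3, 4, 5, 6, 9, 10}) = 7
G(31) = mex({0, 1, 3, 4, 5, 7, 10, 11}) = 2
G(32) = mex({0, 2, 3, 4, 5, 6, 7, 9, 11}) = 1
G(33) = mex({0, 1, 2, 3, 4, 5, 6, 7, 9, 12}) = 8
G(34) = mex({0, 1, 2, 3, 4, 5, 7, 8, 11, 12}) = 6
G(35) = mex({0, 1, 2, 3, 4, 5, 6, 8, 9, 10, 11}) = 7
G(36) = mex({0, 1, 2, 3, 5, 6, 7, 9, 10}) = 4
G(37) = mex({0, 2, 3, 4, 6, 7, 9, 10, 11, 12}) = 1
G(38) = mex({0, 1, 3, 4, 5, 6, 7, 9, 10, 11, 12}) = 2
G(39) = mex({0, 1, 2, 4, 5, 6, 7, 9, 10, 12, 14}) = 3
G(40) = mex({0, 2, 3, 4, 6, 7, 11, 12, 14}) = 1
G(41) = mex({0, 1, 2, 3, 5, 6, 7, 9, 10, 11, 12}) = 4
G(42) = mex({0, 1, 2, 3, 4, 5, 6, 9, 10}) = 7
G(43) = mex({0, 1, 3, 4, 5, 7, 9, 10, 12, 15}) = 2
G(44) = mex({0, 2, 3, 4, 5, 6, 7, 9, 10, 12, 15}) = 1
G(45) = mex({0, 1, 2, 3, 4, 5, 6, 7, 9, 10, 12, 14}) = 8
G(46) = mex({0, 1, 3, 4, 5, 7, 8, 11, 12, 14}) = 2
G(47) = mex({0, 1, 2, 3, 4, 5, 6, 8, 9, 10, 11, 12}) = 7
G(48) = mex({0, 1, 2, 3, 5, 6, 7, 9, 10}) = 4
G(49) = mex({0, 2, 3, 4, 6, 7, 9, 10, 11, 12, 15}) = 1
G(50) = mex({0, 1, 4, 5, 6, 7, 9, 11, 12, 14, 15}) = 2
G(51) = mex({0, 1, 2, 3, 4, 5, 6, 7, 9, 12, 14, 15}) = 8
G(52) = mex({0, 2, 3, 4, 5, 6, 7, 8, 11, 12, 15}) = 1
G(53) = mex({0, 1, 2, 3, 5, 6, 7, 8, 9, 10, 11, 12}) = 4
G(54) = mex({0, 1, 2, 3, 4, 5, 6, 9, 10}) = 7
G(55) = mex({0, 1, 3, 4, 5, 7, 9, 10, 11, 12}) = 2
G(56) = mex({0, 2, 3, 4, 5, 6, 7, 9, 10, 11, 12, 13, 14}) = 1
G(57) = mex({0, 1, 2, 3, 5, 6, 7, 9, 10, 12, 13, 14, 15}) = 4
G(58) = mex({0, 1, 3, 4, 5, 7, 11, 12, 14, 15}) = 2
G(59) = mex({0, 1, 2, 3, 4, 5, 6, 9, 10, 11, 12, 15}) = 7
Therefore G(59) = 7.

7


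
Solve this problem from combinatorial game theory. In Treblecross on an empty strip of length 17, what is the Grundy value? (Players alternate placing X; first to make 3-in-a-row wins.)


Treblecross: place X on empty cells; 3-in-a-row wins.
Playing within two cells of an existing X lets the opponent win at once, so sensible play treats the cells i-2..i+2 around each X as dead. The player left with no safe cell loses, so this is a normal-play take-away game on strips of safe cells.
Placing X at cell i (0-indexed) of a strip of k safe cells leaves independent strips of sizes max(0, i-2) and max(0, k-i-3). Hence G(k) = mex{ G(max(0,i-2)) XOR G(max(0,k-i-3)) : 0 <= i < k }, with G(0) = 0.
G(1): splits (0,0):0^0=0 -> mex({0}) = 1
G(2): splits (0,0):0^0=0 -> mex({0}) = 1
G(3): splits (0,0):0^0=0 -> mex({0}) = 1
G(4): splits (0,1):0^1=1 (0,0):0^0=0 -> mex({0, 1}) = 2
G(5): splits (0,2):0^1=1 (0,1):0^1=1 (0,0):0^0=0 -> mex({0, 1}) = 2
G(6) = mex({1}) = 0
G(7) = mex({0, 1, 2}) = 3
G(8) = mex({0, 1, 2}) = 3
G(9) = mex({0, 2}) = 1
G(10) = mex({0, 2, 3}) = 1
G(11) = mex({0, 3}) = 1
G(12) = mex({1, 3}) = 0
G(13) = mex({0, 1, 2, 3}) = 4
G(14) = mex({0, 1, 2}) = 3
G(15) = mex({0, 1, 2}) = 3
G(16) = mex({0, 1, 2, 4}) = 3
G(17) = mex({0, 1, 3, 4}) = 2
Therefore G(17) = 2.

2


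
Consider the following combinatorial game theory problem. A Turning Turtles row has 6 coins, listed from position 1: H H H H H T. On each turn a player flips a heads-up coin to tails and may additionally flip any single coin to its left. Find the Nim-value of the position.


Coins: H H H H H T
Key fact: a single head at position k behaves exactly like a Nim heap of size k (turning it to T and optionally flipping a coin at j < k corresponds to moving the heap from k to j, or to 0), and heads combine as a disjunctive sum (two heads at the same place would cancel, matching j XOR j = 0). So the Nim-value is the XOR of the 1-indexed positions of the heads.
Face-up positions (1-indexed): [1, 2, 3, 4, 5]
XOR 0 with 1: 0 XOR 1 = 1
XOR 1 with 2: 1 XOR 2 = 3
XOR 3 with 3: 3 XOR 3 = 0
XOR 0 with 4: 0 XOR 4 = 4
XOR 4 with 5: 4 XOR 5 = 1
Nim-value = 1

1


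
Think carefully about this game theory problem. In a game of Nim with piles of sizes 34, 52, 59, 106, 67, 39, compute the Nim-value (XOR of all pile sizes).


We need the XOR (exclusive or) of all pile sizes.
After XOR-ing pile 1 (size 34): 0 XOR 34 = 34
After XOR-ing pile 2 (size 52): 34 XOR 52 = 22
After XOR-ing pile 3 (size 59): 22 XOR 59 = 45
After XOR-ing pile 4 (size 106): 45 XOR 106 = 71
After XOR-ing pile 5 (size 67): 71 XOR 67 = 4
After XOR-ing pile 6 (size 39): 4 XOR 39 = 35
The Nim-value of this position is 35.

35


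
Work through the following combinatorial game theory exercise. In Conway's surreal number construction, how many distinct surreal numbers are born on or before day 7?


Day 0: {|} = 0 is born. Count = 1.
Day n: the number of surreal numbers born by day n is 2^(n+1) - 1.
By day 0: 2^1 - 1 = 1
By day 1: 2^2 - 1 = 3
By day 2: 2^3 - 1 = 7
By day 3: 2^4 - 1 = 15
By day 4: 2^5 - 1 = 31
By day 5: 2^6 - 1 = 63
By day 6: 2^7 - 1 = 127
By day 7: 2^8 - 1 = 255
By day 7: 255 surreal numbers.

255


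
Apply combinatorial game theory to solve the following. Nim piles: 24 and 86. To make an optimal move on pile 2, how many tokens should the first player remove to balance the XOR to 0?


Piles: 24 and 86
Current XOR: 24 XOR 86 = 78 (non-zero, so this is an N-position).
To make the XOR zero, we need to find a move that balances the piles.
For pile 2 (size 86): target = 86 XOR 78 = 24
We reduce pile 2 from 86 to 24.
Tokens removed: 86 - 24 = 62
Verification: 24 XOR 24 = 0

62


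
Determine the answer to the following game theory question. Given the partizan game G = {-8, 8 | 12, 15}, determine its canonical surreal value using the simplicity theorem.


Left options: {-8, 8}, max = 8
Right options: {12, 15}, min = 12
All options are numbers and max(Left) < min(Right), so by the simplicity theorem the value is the simplest (earliest-born) number strictly between 8 and 12.
Integers 9 through 11 all lie strictly between 8 and 12.
Among integers, the simplest (lowest birthday = smallest |n|; 0 is born on day 0, +-n on day n) is 9.
No non-integer in the interval can be simpler: if x is a non-integer in the interval, then floor(x) or ceil(x) also lies in the interval (the interval contains an integer), and both are proper prefixes of x's sign expansion, i.e. born earlier. So the game value is 9.
Game value = 9

9


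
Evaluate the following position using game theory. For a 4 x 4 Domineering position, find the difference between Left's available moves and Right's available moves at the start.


Board is 4 x 4 (rows x cols).
Left (vertical) placements: (rows-1) * cols = 3 * 4 = 12
Right (horizontal) placements: rows * (cols-1) = 4 * 3 = 12
Advantage = Left - Right = 12 - 12 = 0

0


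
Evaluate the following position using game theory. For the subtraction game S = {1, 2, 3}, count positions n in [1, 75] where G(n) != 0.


Subtraction set S = {1, 2, 3}, so G(n) = n mod 4.
G(n) = 0 when n is a multiple of 4.
Multiples of 4 in [1, 75]: 18
N-positions (nonzero Grundy) = 75 - 18 = 57

57


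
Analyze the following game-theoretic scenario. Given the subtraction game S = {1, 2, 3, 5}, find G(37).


The subtraction set is S = {1, 2, 3, 5}.
G(k) = mex{ G(k - s) : s in S, s <= k }. We compute iteratively: G(0) = 0.
G(1) = mex({0}) = 1
G(2) = mex({0, 1}) = 2
G(3) = mex({0, 1, 2}) = 3
G(4) = mex({1, 2, 3}) = 0
G(5) = mex({0, 2, 3}) = 1
G(6) = mex({0, 1, 3}) = 2
G(7) = mex({0, 1, 2}) = 3
G(8) = mex({1, 2, 3}) = 0
Observe that G(4)..G(8) = 0, 1, 2, 3, 0 repeats G(0)..G(4) = 0, 1, 2, 3, 0.
For k >= max(S) = 5, G(k) is determined by the previous 5 values G(k-5)..G(k-1); a window of 5 consecutive values has recurred shifted by 4, so by induction G(k + 4) = G(k) for all k >= 0: the sequence is periodic from the start with period 4.
One period: G(0..3) = 0, 1, 2, 3.
37 mod 4 = 1, so G(37) = G(1) = 1.

1


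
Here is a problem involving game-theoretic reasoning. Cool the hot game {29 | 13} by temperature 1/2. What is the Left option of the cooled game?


Original game: {29 | 13} (a switch {a | b} with a > b).
Cooling by t (for t below the temperature (a - b)/2 = 8) taxes each move by t: {a | b} cooled by t is {a - t | b + t}.
Cooling amount: t = 1/2
Cooled Left option: 29 - 1/2 = 57/2
Cooled Right option: 13 + 1/2 = 27/2
Cooled game: {57/2 | 27/2}
Left option = 57/2

57/2


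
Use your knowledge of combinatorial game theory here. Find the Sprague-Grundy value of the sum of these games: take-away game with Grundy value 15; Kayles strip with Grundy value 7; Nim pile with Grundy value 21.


By the Sprague-Grundy theorem, the Grundy value of a sum of games is the XOR of individual Grundy values.
take-away game: Grundy value = 15. Running XOR: 0 XOR 15 = 15
Kayles strip: Grundy value = 7. Running XOR: 15 XOR 7 = 8
Nim pile: Grundy value = 21. Running XOR: 8 XOR 21 = 29
The combined Grundy value is 29.

29


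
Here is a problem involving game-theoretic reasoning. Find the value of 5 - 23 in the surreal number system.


x = 5, y = 23
x - y = 5 - 23 = -18

-18


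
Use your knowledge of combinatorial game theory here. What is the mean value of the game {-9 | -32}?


Game = {-9 | -32}, a switch {a | b} with numbers a > b.
Its thermograph has left wall a - t and right wall b + t, which meet at t = (a - b)/2, where both equal (a + b)/2. So the mast (mean value) is at (a + b)/2.
Mean = (-9 + (-32))/2 = -41/2 = -41/2

-41/2


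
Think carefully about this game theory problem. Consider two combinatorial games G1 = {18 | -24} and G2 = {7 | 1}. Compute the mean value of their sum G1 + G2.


G1 = {18 | -24}, G2 = {7 | 1}
Each is a switch {a | b} with numbers a > b; its mean value is (a + b)/2, and mean value is additive over game sums: m(G1 + G2) = m(G1) + m(G2).
Mean of G1 = (18 + (-24))/2 = -6/2 = -3
Mean of G2 = (7 + (1))/2 = 8/2 = 4
Mean of G1 + G2 = -3 + 4 = 1

1


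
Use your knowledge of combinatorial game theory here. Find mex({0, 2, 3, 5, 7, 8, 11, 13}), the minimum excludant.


Set = {0, 2, 3, 5, 7, 8, 11, 13}
0 is in the set.
1 is NOT in the set. This is the mex.
mex = 1

1


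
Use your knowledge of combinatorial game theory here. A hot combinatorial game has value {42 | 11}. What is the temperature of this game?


The game is {42 | 11}, a switch {a | b} with numbers a > b.
Cooling {a | b} by t gives {a - t | b + t}, which stops being hot when a - t = b + t, i.e. at t = (a - b)/2. So the temperature of a switch is (a - b)/2.
Temperature = (Left option - Right option) / 2
= (42 - (11)) / 2
= 31 / 2
= 31/2

31/2


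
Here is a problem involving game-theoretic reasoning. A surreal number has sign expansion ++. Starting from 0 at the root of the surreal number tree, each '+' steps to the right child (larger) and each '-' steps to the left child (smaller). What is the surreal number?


Sign expansion: ++
Rule: track bounds (lo, hi), initially (-inf, +inf). On '+', the current value becomes lo and we move to the simplest number in (value, hi): value + 1 if hi = +inf, otherwise the midpoint (value + hi)/2. On '-', the current value becomes hi and we move to value - 1 if lo = -inf, otherwise the midpoint (lo + value)/2.
Start at 0.
Step 1: sign = +, move right. Bounds: (0, +inf). Value = 1
Step 2: sign = +, move right. Bounds: (1, +inf). Value = 2
The surreal number with sign expansion ++ is 2.

2


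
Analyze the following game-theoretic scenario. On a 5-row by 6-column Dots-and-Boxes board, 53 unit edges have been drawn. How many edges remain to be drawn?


Grid: 5 x 6 boxes, i.e. 6 rows and 7 columns of dots.
Horizontal edges: (rows + 1) * cols = 6 * 6 = 36
Vertical edges: rows * (cols + 1) = 5 * 7 = 35
Total edges: 36 + 35 = 71
Edges drawn: 53
Remaining: 71 - 53 = 18

18


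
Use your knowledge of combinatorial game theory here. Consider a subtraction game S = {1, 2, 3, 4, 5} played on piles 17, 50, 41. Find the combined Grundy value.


Subtraction set: {1, 2, 3, 4, 5}
For this subtraction set, G(n) = n mod 6 (period = max + 1 = 6).
Pile 1 (size 17): G(17) = 17 mod 6 = 5
Pile 2 (size 50): G(50) = 50 mod 6 = 2
Pile 3 (size 41): G(41) = 41 mod 6 = 5
Total Grundy value = XOR of all: 5 XOR 2 XOR 5 = 2

2


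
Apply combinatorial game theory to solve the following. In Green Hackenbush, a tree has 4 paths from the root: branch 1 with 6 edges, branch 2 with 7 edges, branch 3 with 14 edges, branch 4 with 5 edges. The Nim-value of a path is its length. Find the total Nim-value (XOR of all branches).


The tree has 4 branches from the ground vertex.
In Green Hackenbush, the Nim-value of a simple path of length k is k.
Branch 1: length 6, Nim-value = 6
Branch 2: length 7, Nim-value = 7
Branch 3: length 14, Nim-value = 14
Branch 4: length 5, Nim-value = 5
Total Nim-value = XOR of all branch values:
0 XOR 6 = 6
6 XOR 7 = 1
1 XOR 14 = 15
15 XOR 5 = 10
Nim-value of the tree = 10

10


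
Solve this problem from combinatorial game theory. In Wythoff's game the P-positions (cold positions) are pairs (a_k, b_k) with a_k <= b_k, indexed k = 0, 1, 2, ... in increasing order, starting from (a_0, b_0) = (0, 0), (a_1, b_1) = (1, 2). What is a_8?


By Wythoff's theorem, a_k = floor(k * phi) and b_k = floor(k * phi^2) = a_k + k, where phi = (1 + sqrt(5))/2 is the golden ratio.
phi = (1 + sqrt(5))/2 = 1.618034
k = 8
k * phi = 8 * 1.618034 = 12.944272
a_8 = floor(k * phi) = 12

12


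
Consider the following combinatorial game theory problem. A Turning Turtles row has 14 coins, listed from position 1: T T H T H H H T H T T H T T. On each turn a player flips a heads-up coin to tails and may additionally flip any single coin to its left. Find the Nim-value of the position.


Coins: T T H T H H H T H T T H T T
Key fact: a single head at position k behaves exactly like a Nim heap of size k (turning it to T and optionally flipping a coin at j < k corresponds to moving the heap from k to j, or to 0), and heads combine as a disjunctive sum (two heads at the same place would cancel, matching j XOR j = 0). So the Nim-value is the XOR of the 1-indexed positions of the heads.
Face-up positions (1-indexed): [3, 5, 6, 7, 9, 12]
XOR 0 with 3: 0 XOR 3 = 3
XOR 3 with 5: 3 XOR 5 = 6
XOR 6 with 6: 6 XOR 6 = 0
XOR 0 with 7: 0 XOR 7 = 7
XOR 7 with 9: 7 XOR 9 = 14
XOR 14 with 12: 14 XOR 12 = 2
Nim-value = 2

2


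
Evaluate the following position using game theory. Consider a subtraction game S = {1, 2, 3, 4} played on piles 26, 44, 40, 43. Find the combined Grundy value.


Subtraction set: {1, 2, 3, 4}
For this subtraction set, G(n) = n mod 5 (period = max + 1 = 5).
Pile 1 (size 26): G(26) = 26 mod 5 = 1
Pile 2 (size 44): G(44) = 44 mod 5 = 4
Pile 3 (size 40): G(40) = 40 mod 5 = 0
Pile 4 (size 43): G(43) = 43 mod 5 = 3
Total Grundy value = XOR of all: 1 XOR 4 XOR 0 XOR 3 = 6

6


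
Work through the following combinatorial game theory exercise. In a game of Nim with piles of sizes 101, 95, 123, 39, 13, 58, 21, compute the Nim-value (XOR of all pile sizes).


We need the XOR (exclusive or) of all pile sizes.
After XOR-ing pile 1 (size 101): 0 XOR 101 = 101
After XOR-ing pile 2 (size 95): 101 XOR 95 = 58
After XOR-ing pile 3 (size 123): 58 XOR 123 = 65
After XOR-ing pile 4 (size 39): 65 XOR 39 = 102
After XOR-ing pile 5 (size 13): 102 XOR 13 = 107
After XOR-ing pile 6 (size 58): 107 XOR 58 = 81
After XOR-ing pile 7 (size 21): 81 XOR 21 = 68
The Nim-value of this position is 68.

68


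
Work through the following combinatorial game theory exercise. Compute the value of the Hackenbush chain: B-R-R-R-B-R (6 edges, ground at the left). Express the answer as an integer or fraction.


Edges (from ground): B-R-R-R-B-R
By Berlekamp's sign-expansion rule, a Blue-Red Hackenbush stalk has the value of the surreal number whose sign sequence is the edge sequence with B -> + and R -> -.
Sign sequence: +---+-
Trace the sign expansion in the surreal number tree, starting from 0:
Edge 1: B (sign +) -> bounds (0, +inf), value = 1
Edge 2: R (sign -) -> bounds (0, 1), value = 1/2
Edge 3: R (sign -) -> bounds (0, 1/2), value = 1/4
Edge 4: R (sign -) -> bounds (0, 1/4), value = 1/8
Edge 5: B (sign +) -> bounds (1/8, 1/4), value = 3/16
Edge 6: R (sign -) -> bounds (1/8, 3/16), value = 5/32
Game value = 5/32

5/32


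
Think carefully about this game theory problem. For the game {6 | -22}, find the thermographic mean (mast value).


Game = {6 | -22}, a switch {a | b} with numbers a > b.
Its thermograph has left wall a - t and right wall b + t, which meet at t = (a - b)/2, where both equal (a + b)/2. So the mast (mean value) is at (a + b)/2.
Mean = (6 + (-22))/2 = -16/2 = -8

-8


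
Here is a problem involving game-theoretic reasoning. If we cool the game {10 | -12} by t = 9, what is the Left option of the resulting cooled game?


Original game: {10 | -12} (a switch {a | b} with a > b).
Cooling by t (for t below the temperature (a - b)/2 = 11) taxes each move by t: {a | b} cooled by t is {a - t | b + t}.
Cooling amount: t = 9
Cooled Left option: 10 - 9 = 1
Cooled Right option: -12 + 9 = -3
Cooled game: {1 | -3}
Left option = 1

1


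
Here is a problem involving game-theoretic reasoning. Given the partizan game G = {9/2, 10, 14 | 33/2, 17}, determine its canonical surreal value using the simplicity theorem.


Left options: {9/2, 10, 14}, max = 14
Right options: {33/2, 17}, min = 33/2
All options are numbers and max(Left) < min(Right), so by the simplicity theorem the value is the simplest (earliest-born) number strictly between 14 and 33/2.
Integers 15 through 16 all lie strictly between 14 and 33/2.
Among integers, the simplest (lowest birthday = smallest |n|; 0 is born on day 0, +-n on day n) is 15.
No non-integer in the interval can be simpler: if x is a non-integer in the interval, then floor(x) or ceil(x) also lies in the interval (the interval contains an integer), and both are proper prefixes of x's sign expansion, i.e. born earlier. So the game value is 15.
Game value = 15

15


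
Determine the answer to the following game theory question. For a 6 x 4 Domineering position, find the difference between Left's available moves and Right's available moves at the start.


Board is 6 x 4 (rows x cols).
Left (vertical) placements: (rows-1) * cols = 5 * 4 = 20
Right (horizontal) placements: rows * (cols-1) = 6 * 3 = 18
Advantage = Left - Right = 20 - 18 = 2

2


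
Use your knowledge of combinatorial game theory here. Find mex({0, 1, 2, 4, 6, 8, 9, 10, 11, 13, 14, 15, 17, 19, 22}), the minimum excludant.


Set = {0, 1, 2, 4, 6, 8, 9, 10, 11, 13, 14, 15, 17, 19, 22}
0 is in the set.
1 is in the set.
2 is in the set.
3 is NOT in the set. This is the mex.
mex = 3

3


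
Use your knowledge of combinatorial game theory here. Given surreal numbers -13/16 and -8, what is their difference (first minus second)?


x = -13/16, y = -8
Converting to common denominator: 16
x = -13/16, y = -128/16
x - y = -13/16 - -8 = 115/16

115/16


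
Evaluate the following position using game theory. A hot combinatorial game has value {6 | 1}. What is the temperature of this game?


The game is {6 | 1}, a switch {a | b} with numbers a > b.
Cooling {a | b} by t gives {a - t | b + t}, which stops being hot when a - t = b + t, i.e. at t = (a - b)/2. So the temperature of a switch is (a - b)/2.
Temperature = (Left option - Right option) / 2
= (6 - (1)) / 2
= 5 / 2
= 5/2

5/2


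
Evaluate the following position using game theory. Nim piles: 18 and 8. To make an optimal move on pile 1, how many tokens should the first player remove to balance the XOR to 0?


Piles: 18 and 8
Current XOR: 18 XOR 8 = 26 (non-zero, so this is an N-position).
To make the XOR zero, we need to find a move that balances the piles.
For pile 1 (size 18): target = 18 XOR 26 = 8
We reduce pile 1 from 18 to 8.
Tokens removed: 18 - 8 = 10
Verification: 8 XOR 8 = 0

10


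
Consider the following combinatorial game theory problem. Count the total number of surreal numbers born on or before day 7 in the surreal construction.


Day 0: {|} = 0 is born. Count = 1.
Day n: the number of surreal numbers born by day n is 2^(n+1) - 1.
By day 0: 2^1 - 1 = 1
By day 1: 2^2 - 1 = 3
By day 2: 2^3 - 1 = 7
By day 3: 2^4 - 1 = 15
By day 4: 2^5 - 1 = 31
By day 5: 2^6 - 1 = 63
By day 6: 2^7 - 1 = 127
By day 7: 2^8 - 1 = 255
By day 7: 255 surreal numbers.

255


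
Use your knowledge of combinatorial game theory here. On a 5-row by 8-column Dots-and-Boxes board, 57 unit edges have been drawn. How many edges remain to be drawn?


Grid: 5 x 8 boxes, i.e. 6 rows and 9 columns of dots.
Horizontal edges: (rows + 1) * cols = 6 * 8 = 48
Vertical edges: rows * (cols + 1) = 5 * 9 = 45
Total edges: 48 + 45 = 93
Edges drawn: 57
Remaining: 93 - 57 = 36

36


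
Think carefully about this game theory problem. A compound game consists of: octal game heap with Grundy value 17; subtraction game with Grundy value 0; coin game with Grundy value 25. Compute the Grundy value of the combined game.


By the Sprague-Grundy theorem, the Grundy value of a sum of games is the XOR of individual Grundy values.
octal game heap: Grundy value = 17. Running XOR: 0 XOR 17 = 17
subtraction game: Grundy value = 0. Running XOR: 17 XOR 0 = 17
coin game: Grundy value = 25. Running XOR: 17 XOR 25 = 8
The combined Grundy value is 8.

8


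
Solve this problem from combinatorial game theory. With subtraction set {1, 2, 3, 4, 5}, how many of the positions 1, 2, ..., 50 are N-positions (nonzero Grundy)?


Subtraction set S = {1, 2, 3, 4, 5}, so G(n) = n mod 6.
G(n) = 0 when n is a multiple of 6.
Multiples of 6 in [1, 50]: 8
N-positions (nonzero Grundy) = 50 - 8 = 42

42


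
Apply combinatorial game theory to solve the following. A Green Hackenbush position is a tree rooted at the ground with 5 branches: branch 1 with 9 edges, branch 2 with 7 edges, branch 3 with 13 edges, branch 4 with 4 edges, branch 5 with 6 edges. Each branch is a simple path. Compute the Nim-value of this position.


The tree has 5 branches from the ground vertex.
In Green Hackenbush, the Nim-value of a simple path of length k is k.
Branch 1: length 9, Nim-value = 9
Branch 2: length 7, Nim-value = 7
Branch 3: length 13, Nim-value = 13
Branch 4: length 4, Nim-value = 4
Branch 5: length 6, Nim-value = 6
Total Nim-value = XOR of all branch values:
0 XOR 9 = 9
9 XOR 7 = 14
14 XOR 13 = 3
3 XOR 4 = 7
7 XOR 6 = 1
Nim-value of the tree = 1

1


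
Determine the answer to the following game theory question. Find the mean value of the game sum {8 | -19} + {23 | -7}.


G1 = {8 | -19}, G2 = {23 | -7}
Each is a switch {a | b} with numbers a > b; its mean value is (a + b)/2, and mean value is additive over game sums: m(G1 + G2) = m(G1) + m(G2).
Mean of G1 = (8 + (-19))/2 = -11/2 = -11/2
Mean of G2 = (23 + (-7))/2 = 16/2 = 8
Mean of G1 + G2 = -11/2 + 8 = 5/2

5/2


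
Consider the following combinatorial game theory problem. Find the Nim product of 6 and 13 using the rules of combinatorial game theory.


Nim multiplication is bilinear over XOR: (u XOR v) * w = (u*w) XOR (v*w).
So we split each operand into its bit components and XOR the pairwise Nim products.
6 = 2 + 4 (as XOR of powers of 2).
13 = 1 + 4 + 8 (as XOR of powers of 2).
Using the standard Nim-product table on single bits:
  2*2 = 3,   2*4 = 8,   2*8 = 12,
  4*4 = 6,   4*8 = 11,  8*8 = 13,
and  1*x = x (identity), k*l = l*k (commutative).
Pairwise Nim products:
  2 * 1 = 2
  2 * 4 = 8
  2 * 8 = 12
  4 * 1 = 4
  4 * 4 = 6
  4 * 8 = 11
XOR them: 2 XOR 8 XOR 12 XOR 4 XOR 6 XOR 11 = 15.
Result: 6 * 13 = 15 (in Nim).

15


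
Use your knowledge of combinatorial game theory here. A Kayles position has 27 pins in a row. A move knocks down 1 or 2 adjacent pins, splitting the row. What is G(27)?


Kayles: a move removes 1 or 2 adjacent pins from a contiguous row.
Removing pins from a row of k leaves two independent rows (a, b) with a + b = k - 1 (one pin) or a + b = k - 2 (two pins); an end removal gives a = 0.
By Sprague-Grundy, G(k) = mex{ G(a) XOR G(b) } over all these splits. G(0) = 0.
G(1): splits (0,0):0^0=0 -> mex({0}) = 1
G(2): splits (0,1):0^1=1 (0,0):0^0=0 -> mex({0, 1}) = 2
G(3): splits (0,2):0^2=2 (1,1):1^1=0 (0,1):0^1=1 -> mex({0, 1, 2}) = 3
G(4): splits (0,3):0^3=3 (1,2):1^2=3 (0,2):0^2=2 (1,1):1^1=0 -> mex({0, 2, 3}) = 1
G(5): splits (0,4):0^1=1 (1,3):1^3=2 (2,2):2^2=0 (0,3):0^3=3 (1,2):1^2=3 -> mex({0, 1, 2, 3}) = 4
G(6) = mex({0, 1, 2, 4}) = 3
G(7) = mex({0, 1, 3, 4, 5}) = 2
G(8) = mex({0, 2, 3, 5, 6}) = 1
G(9) = mex({0, 1, 2, 3, 6, 7}) = 4
G(10) = mex({0, 1, 3, 4, 5, 7}) = 2
G(11) = mex({0, 1, 2, 3, 4, 5}) = 6
G(12) = mex({0, 1, 2, 3, 5, 6, 7}) = 4
G(13) = mex({0, 2, 3, 4, 6, 7}) = 1
G(14) = mex({0, 1, 4, 5, 6, 7}) = 2
G(15) = mex({0, 1, 2, 3, 4, 5, 6}) = 7
G(16) = mex({0, 2, 3, 5, 6, 7}) = 1
G(17) = mex({0, 1, 2, 3, 5, 6, 7}) = 4
G(18) = mex({0, 1, 2, 4, 5, 6}) = 3
G(19) = mex({0, 1, 3, 4, 5, 7}) = 2
G(20) = mex({0, 2, 3, 4, 5, 6, 7}) = 1
G(21) = mex({0, 1, 2, 3, 5, 6, 7}) = 4
G(22) = mex({0, 1, 2, 3, 4, 5, 7}) = 6
G(23) = mex({0, 1, 2, 3, 4, 5, 6}) = 7
G(24) = mex({0, 1, 2, 3, 5, 6, 7}) = 4
G(25) = mex({0, 2, 3, 4, 6, 7}) = 1
G(26) = mex({0, 1, 3, 4, 5, 6, 7}) = 2
G(27) = mex({0, 1, 2, 3, 4, 5, 6, 7}) = 8
Therefore G(27) = 8.

8


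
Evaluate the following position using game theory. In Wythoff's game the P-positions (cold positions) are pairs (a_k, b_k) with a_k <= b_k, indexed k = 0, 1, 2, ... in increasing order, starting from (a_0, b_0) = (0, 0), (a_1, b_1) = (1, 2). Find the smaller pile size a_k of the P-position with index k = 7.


By Wythoff's theorem, a_k = floor(k * phi) and b_k = floor(k * phi^2) = a_k + k, where phi = (1 + sqrt(5))/2 is the golden ratio.
phi = (1 + sqrt(5))/2 = 1.618034
k = 7
k * phi = 7 * 1.618034 = 11.326238
a_7 = floor(k * phi) = 11

11


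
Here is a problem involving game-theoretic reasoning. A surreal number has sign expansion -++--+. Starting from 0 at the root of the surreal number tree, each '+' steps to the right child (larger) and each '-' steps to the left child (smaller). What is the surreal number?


Sign expansion: -++--+
Rule: track bounds (lo, hi), initially (-inf, +inf). On '+', the current value becomes lo and we move to the simplest number in (value, hi): value + 1 if hi = +inf, otherwise the midpoint (value + hi)/2. On '-', the current value becomes hi and we move to value - 1 if lo = -inf, otherwise the midpoint (lo + value)/2.
Start at 0.
Step 1: sign = -, move left. Bounds: (-inf, 0). Value = -1
Step 2: sign = +, move right. Bounds: (-1, 0). Value = -1/2
Step 3: sign = +, move right. Bounds: (-1/2, 0). Value = -1/4
Step 4: sign = -, move left. Bounds: (-1/2, -1/4). Value = -3/8
Step 5: sign = -, move left. Bounds: (-1/2, -3/8). Value = -7/16
Step 6: sign = +, move right. Bounds: (-7/16, -3/8). Value = -13/32
The surreal number with sign expansion -++--+ is -13/32.

-13/32
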